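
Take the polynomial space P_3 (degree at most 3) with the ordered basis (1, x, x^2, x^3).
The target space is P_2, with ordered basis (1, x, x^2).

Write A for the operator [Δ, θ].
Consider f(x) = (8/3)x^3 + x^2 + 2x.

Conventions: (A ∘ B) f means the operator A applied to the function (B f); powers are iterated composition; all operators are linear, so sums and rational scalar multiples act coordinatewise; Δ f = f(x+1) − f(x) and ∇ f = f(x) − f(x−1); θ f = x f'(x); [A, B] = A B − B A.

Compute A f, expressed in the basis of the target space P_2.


g(x) = 8x^2 + 18x + 12

θ f = 8x^3 + 2x^2 + 2x
Δ θ f = 24x^2 + 28x + 12
Δ f = 8x^2 + 10x + 17/3
θ Δ f = 16x^2 + 10x
[Δ, θ] f = 8x^2 + 18x + 12


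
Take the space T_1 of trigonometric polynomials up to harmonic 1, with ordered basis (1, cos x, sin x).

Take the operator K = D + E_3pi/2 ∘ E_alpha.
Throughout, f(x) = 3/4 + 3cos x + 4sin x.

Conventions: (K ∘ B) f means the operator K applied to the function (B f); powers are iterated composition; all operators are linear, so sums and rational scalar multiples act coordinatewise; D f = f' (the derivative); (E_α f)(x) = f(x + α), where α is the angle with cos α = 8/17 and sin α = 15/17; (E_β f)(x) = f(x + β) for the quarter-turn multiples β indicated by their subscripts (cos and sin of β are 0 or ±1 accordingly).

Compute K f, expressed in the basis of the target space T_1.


D f = 4cos x - 3sin x
E_alpha f = 3/4 + (84/17)cos x - (13/17)sin x
E_3pi/2 E_alpha f = 3/4 + (13/17)cos x + (84/17)sin x
(D + E_3pi/2 ∘ E_alpha) f = 3/4 + (81/17)cos x + (33/17)sin x

the image equals g(x) = 3/4 + (81/17)cos x + (33/17)sin x


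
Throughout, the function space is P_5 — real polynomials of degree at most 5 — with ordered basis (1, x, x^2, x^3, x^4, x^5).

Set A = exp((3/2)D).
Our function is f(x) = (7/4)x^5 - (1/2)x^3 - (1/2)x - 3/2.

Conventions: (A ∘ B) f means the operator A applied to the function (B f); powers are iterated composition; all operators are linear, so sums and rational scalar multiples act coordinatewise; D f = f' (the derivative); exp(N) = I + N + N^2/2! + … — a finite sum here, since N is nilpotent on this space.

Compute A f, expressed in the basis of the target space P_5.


the result is g(x) = (7/4)x^5 + (105/8)x^4 + (311/8)x^3 + (909/16)x^2 + (2587/64)x + 1197/128

order-1 term: (105/8)x^4 - (9/4)x^2 - 3/4
order-2 term: (315/8)x^3 - (27/8)x
order-3 term: (945/16)x^2 - 27/16
order-4 term: (2835/64)x
order-5 term: 1701/128
the series for exp((3/2)D) f terminates at order 5
exp((3/2)D) f = (7/4)x^5 + (105/8)x^4 + (311/8)x^3 + (909/16)x^2 + (2587/64)x + 1197/128


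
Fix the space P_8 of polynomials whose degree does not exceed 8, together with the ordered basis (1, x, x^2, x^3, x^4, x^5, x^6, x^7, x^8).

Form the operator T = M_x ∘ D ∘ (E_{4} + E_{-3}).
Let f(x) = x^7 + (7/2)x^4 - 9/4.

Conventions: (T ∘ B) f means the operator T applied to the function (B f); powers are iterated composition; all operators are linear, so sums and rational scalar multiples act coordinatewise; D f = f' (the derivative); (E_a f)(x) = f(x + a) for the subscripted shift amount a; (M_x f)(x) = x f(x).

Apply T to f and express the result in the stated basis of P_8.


E_{4} f = x^7 + 28x^6 + 336x^5 + (4487/2)x^4 + 9016x^3 + 21840x^2 + 29568x + 69111/4
E_{-3} f = x^7 - 21x^6 + 189x^5 - (1883/2)x^4 + 2793x^3 - 4914x^2 + 4725x - 7623/4
(E_{4} + E_{-3}) f = 2x^7 + 7x^6 + 525x^5 + 1302x^4 + 11809x^3 + 16926x^2 + 34293x + 15372
D (E_{4} + E_{-3}) f = 14x^6 + 42x^5 + 2625x^4 + 5208x^3 + 35427x^2 + 33852x + 34293
M_x D (E_{4} + E_{-3}) f = 14x^7 + 42x^6 + 2625x^5 + 5208x^4 + 35427x^3 + 33852x^2 + 34293x

the result is g(x) = 14x^7 + 42x^6 + 2625x^5 + 5208x^4 + 35427x^3 + 33852x^2 + 34293x


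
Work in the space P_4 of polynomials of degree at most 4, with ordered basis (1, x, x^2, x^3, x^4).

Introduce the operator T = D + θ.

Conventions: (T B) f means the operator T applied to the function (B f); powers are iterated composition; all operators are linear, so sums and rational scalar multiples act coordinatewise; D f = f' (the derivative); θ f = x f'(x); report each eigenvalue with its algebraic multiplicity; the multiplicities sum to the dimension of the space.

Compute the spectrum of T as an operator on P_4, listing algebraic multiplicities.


image of 1: 0
image of x: x + 1
image of x^2: 2x^2 + 2x
image of x^3: 3x^3 + 3x^2
image of x^4: 4x^4 + 4x^3
the matrix is upper triangular; its diagonal is (0, 1, 2, 3, 4)
for a triangular matrix the eigenvalues are the diagonal entries, with algebraic multiplicity their repetition count

λ = 0 (multiplicity 1), λ = 1 (multiplicity 1), λ = 2 (multiplicity 1), λ = 3 (multiplicity 1), λ = 4 (multiplicity 1)


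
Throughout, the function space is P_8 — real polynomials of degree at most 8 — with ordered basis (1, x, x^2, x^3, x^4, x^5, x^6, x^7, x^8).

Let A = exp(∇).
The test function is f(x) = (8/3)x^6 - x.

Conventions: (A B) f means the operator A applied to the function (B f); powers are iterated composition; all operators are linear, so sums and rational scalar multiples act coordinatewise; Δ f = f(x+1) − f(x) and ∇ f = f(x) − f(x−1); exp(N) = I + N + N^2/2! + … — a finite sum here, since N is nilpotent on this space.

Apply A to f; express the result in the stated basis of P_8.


order-1 term: 16x^5 - 40x^4 + (160/3)x^3 - 40x^2 + 16x - 11/3
order-2 term: 40x^4 - 160x^3 + 280x^2 - 240x + 248/3
order-3 term: (160/3)x^3 - 240x^2 + 400x - 240
order-4 term: 40x^2 - 160x + 520/3
order-5 term: 16x - 40
order-6 term: 8/3
the series for exp(∇) f terminates at order 6
exp(∇) f = (8/3)x^6 + 16x^5 - (160/3)x^3 + 40x^2 + 31x - 25

the image equals g(x) = (8/3)x^6 + 16x^5 - (160/3)x^3 + 40x^2 + 31x - 25


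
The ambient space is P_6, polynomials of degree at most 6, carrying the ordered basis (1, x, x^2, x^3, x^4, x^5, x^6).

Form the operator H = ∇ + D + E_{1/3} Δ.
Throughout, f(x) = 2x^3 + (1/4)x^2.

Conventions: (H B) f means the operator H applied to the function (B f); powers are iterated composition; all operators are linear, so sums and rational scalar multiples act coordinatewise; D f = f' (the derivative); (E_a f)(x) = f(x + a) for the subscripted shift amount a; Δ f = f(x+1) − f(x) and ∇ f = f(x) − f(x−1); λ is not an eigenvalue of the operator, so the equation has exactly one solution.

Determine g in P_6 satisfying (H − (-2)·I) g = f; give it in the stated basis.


write g with unknown coordinates in the stated basis and equate coefficients in (H − (-2)·I) g = f
solving from the highest basis element down gives g = x^3 - (35/8)x^2 + (97/8)x - 883/48
check: H g = 9x^2 - (97/4)x + 883/24
so H g − (-2)·g = 2x^3 + (1/4)x^2 = f ✓

the image equals g(x) = x^3 - (35/8)x^2 + (97/8)x - 883/48


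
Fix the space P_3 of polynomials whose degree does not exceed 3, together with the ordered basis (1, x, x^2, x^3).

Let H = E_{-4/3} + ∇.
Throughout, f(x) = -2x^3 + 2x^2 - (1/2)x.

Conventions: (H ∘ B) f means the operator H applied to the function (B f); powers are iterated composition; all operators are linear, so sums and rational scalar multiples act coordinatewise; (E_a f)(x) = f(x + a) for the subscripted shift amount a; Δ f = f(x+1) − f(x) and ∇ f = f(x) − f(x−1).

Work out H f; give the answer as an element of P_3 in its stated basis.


g(x) = -2x^3 + 4x^2 - (13/2)x + 241/54

E_{-4/3} f = -2x^3 + 10x^2 - (33/2)x + 242/27
∇ f = -6x^2 + 10x - 9/2
(E_{-4/3} + ∇) f = -2x^3 + 4x^2 - (13/2)x + 241/54


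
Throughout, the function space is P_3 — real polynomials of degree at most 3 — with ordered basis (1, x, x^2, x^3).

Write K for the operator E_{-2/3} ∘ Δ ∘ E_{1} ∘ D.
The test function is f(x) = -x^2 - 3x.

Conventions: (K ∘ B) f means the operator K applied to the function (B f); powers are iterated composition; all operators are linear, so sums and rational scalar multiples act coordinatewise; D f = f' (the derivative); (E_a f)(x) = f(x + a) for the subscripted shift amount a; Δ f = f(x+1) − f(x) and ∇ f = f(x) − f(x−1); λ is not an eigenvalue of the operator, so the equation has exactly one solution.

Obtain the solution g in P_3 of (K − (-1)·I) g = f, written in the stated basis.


the image equals g(x) = -x^2 - 3x + 2

write g with unknown coordinates in the stated basis and equate coefficients in (K − (-1)·I) g = f
solving from the highest basis element down gives g = -x^2 - 3x + 2
check: K g = -2
so K g − (-1)·g = -x^2 - 3x = f ✓


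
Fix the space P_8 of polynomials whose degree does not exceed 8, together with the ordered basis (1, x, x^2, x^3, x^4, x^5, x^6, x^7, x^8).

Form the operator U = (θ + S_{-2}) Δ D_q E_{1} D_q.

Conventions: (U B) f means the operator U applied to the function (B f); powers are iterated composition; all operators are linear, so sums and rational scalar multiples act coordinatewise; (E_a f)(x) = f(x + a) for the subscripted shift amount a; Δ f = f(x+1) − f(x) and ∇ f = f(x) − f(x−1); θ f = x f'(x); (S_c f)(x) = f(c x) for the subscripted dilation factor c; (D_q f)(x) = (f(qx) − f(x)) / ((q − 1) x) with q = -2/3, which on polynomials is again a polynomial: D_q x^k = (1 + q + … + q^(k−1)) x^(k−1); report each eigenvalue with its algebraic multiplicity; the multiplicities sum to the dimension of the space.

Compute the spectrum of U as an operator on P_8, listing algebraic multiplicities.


λ = 0 (multiplicity 9)

image of 1: 0
image of x: 0
image of x^2: 0
image of x^3: 7/27
image of x^4: -(182/243)x + 208/243
image of x^5: (1430/243)x^2 - (1265/243)x + 8305/2187
image of x^6: -(146300/19683)x^3 + (81130/2187)x^2 - (274645/19683)x + 152950/19683
image of x^7: (6157900/177147)x^4 - (12246350/177147)x^3 + (11607410/59049)x^2 - (8079350/177147)x + 3645199/177147
image of x^8: -(1167686/19683)x^5 + (175783400/531441)x^4 - (496644850/1594323)x^3 + (37577800/59049)x^2 - (56689516/531441)x + 64164724/1594323
the matrix is upper triangular; its diagonal is (0, 0, 0, 0, 0, 0, 0, 0, 0)
for a triangular matrix the eigenvalues are the diagonal entries, with algebraic multiplicity their repetition count


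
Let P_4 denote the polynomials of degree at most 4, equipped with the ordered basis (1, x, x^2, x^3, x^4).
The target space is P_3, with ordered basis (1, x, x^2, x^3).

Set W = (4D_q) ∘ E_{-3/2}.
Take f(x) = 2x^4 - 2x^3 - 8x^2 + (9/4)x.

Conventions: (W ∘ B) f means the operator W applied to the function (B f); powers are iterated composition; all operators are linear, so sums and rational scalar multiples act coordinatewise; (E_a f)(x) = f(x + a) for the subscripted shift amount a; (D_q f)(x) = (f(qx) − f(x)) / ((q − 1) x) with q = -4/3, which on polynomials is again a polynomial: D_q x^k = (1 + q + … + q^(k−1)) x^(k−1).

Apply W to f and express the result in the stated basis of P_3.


g(x) = -(200/27)x^3 - (728/9)x^2 - (112/3)x - 57

E_{-3/2} f = 2x^4 - 14x^3 + 28x^2 - (57/4)x - 9/2
D_q E_{-3/2} f = -(50/27)x^3 - (182/9)x^2 - (28/3)x - 57/4
(4D_q) E_{-3/2} f = -(200/27)x^3 - (728/9)x^2 - (112/3)x - 57


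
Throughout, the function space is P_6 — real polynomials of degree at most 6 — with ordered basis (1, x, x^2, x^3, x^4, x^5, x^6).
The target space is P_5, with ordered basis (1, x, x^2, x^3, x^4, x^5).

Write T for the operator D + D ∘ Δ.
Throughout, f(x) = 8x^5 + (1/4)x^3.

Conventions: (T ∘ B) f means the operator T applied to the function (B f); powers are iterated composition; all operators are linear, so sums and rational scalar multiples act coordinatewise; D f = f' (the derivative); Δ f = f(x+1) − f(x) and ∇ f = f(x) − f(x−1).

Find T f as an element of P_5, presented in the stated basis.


the image equals g(x) = 40x^4 + 160x^3 + (963/4)x^2 + (323/2)x + 163/4

D f = 40x^4 + (3/4)x^2
Δ f = 40x^4 + 80x^3 + (323/4)x^2 + (163/4)x + 33/4
D Δ f = 160x^3 + 240x^2 + (323/2)x + 163/4
(D + D ∘ Δ) f = 40x^4 + 160x^3 + (963/4)x^2 + (323/2)x + 163/4


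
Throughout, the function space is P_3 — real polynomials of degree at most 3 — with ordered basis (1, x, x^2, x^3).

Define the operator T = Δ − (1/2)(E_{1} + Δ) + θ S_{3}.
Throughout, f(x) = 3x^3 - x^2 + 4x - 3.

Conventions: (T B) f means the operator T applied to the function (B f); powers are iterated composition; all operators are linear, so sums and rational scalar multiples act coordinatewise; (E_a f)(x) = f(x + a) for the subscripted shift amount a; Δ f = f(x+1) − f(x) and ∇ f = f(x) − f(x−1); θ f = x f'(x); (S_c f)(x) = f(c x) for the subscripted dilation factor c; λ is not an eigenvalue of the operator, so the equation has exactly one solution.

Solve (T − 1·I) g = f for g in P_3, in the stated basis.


the result is g(x) = (2/53)x^3 - (2/33)x^2 + (8/3)x + 2

write g with unknown coordinates in the stated basis and equate coefficients in (T − 1·I) g = f
solving from the highest basis element down gives g = (2/53)x^3 - (2/33)x^2 + (8/3)x + 2
check: T g = (161/53)x^3 - (35/33)x^2 + (20/3)x - 1
so T g − 1·g = 3x^3 - x^2 + 4x - 3 = f ✓


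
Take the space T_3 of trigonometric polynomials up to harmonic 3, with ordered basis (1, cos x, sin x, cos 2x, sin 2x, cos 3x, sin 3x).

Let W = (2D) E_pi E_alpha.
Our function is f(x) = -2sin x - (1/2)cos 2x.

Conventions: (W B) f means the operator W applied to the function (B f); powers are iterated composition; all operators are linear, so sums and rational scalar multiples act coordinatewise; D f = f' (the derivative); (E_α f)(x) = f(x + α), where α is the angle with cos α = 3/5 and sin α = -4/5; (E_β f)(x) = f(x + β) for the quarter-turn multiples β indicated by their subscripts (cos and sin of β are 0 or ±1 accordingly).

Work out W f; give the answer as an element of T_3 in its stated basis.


the image equals g(x) = (12/5)cos x + (16/5)sin x - (48/25)cos 2x - (14/25)sin 2x

E_alpha f = (8/5)cos x - (6/5)sin x + (7/50)cos 2x - (12/25)sin 2x
E_pi E_alpha f = -(8/5)cos x + (6/5)sin x + (7/50)cos 2x - (12/25)sin 2x
D E_pi E_alpha f = (6/5)cos x + (8/5)sin x - (24/25)cos 2x - (7/25)sin 2x
(2D) E_pi E_alpha f = (12/5)cos x + (16/5)sin x - (48/25)cos 2x - (14/25)sin 2x


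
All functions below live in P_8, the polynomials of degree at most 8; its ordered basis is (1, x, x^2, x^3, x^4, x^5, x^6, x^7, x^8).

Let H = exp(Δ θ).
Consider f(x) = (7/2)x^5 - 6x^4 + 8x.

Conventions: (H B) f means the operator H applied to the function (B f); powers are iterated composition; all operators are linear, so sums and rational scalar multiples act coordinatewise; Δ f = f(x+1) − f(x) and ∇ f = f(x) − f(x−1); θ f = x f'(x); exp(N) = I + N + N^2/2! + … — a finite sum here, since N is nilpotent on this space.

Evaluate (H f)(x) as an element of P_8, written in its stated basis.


g(x) = (7/2)x^5 + (163/2)x^4 + 779x^3 + (7073/2)x^2 + 7191x + 19179/4

order-1 term: (175/2)x^4 + 79x^3 + 31x^2 - (17/2)x + 3/2
order-2 term: 700x^3 + (2811/2)x^2 + (2235/2)x + 1281/4
order-3 term: 2100x^2 + 3974x + 4019/2
order-4 term: 2100x + 4087/2
order-5 term: 420
the series for exp(Δ θ) f terminates at order 5
exp(Δ θ) f = (7/2)x^5 + (163/2)x^4 + 779x^3 + (7073/2)x^2 + 7191x + 19179/4


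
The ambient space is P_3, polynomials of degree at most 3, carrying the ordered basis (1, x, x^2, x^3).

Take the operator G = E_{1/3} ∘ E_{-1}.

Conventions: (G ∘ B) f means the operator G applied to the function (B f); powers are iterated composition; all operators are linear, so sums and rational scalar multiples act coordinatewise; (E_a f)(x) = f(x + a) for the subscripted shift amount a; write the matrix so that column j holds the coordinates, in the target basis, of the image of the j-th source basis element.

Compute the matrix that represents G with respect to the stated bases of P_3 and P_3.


image of 1: 1
image of x: x - 2/3
image of x^2: x^2 - (4/3)x + 4/9
image of x^3: x^3 - 2x^2 + (4/3)x - 8/27
each image's coordinates form column j of the matrix

the matrix is [[1, -2/3, 4/9, -8/27]; [0, 1, -4/3, 4/3]; [0, 0, 1, -2]; [0, 0, 0, 1]] (rows listed top to bottom)


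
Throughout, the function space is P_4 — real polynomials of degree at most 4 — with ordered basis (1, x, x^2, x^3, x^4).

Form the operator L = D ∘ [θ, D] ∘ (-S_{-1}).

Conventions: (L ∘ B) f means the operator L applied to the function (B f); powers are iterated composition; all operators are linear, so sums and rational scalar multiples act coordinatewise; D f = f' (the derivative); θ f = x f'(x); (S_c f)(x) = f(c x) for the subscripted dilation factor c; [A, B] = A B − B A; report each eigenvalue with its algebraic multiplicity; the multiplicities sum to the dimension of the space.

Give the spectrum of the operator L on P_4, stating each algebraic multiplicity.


λ = 0 (multiplicity 5)

image of 1: 0
image of x: 0
image of x^2: 2
image of x^3: -6x
image of x^4: 12x^2
the matrix is upper triangular; its diagonal is (0, 0, 0, 0, 0)
for a triangular matrix the eigenvalues are the diagonal entries, with algebraic multiplicity their repetition count


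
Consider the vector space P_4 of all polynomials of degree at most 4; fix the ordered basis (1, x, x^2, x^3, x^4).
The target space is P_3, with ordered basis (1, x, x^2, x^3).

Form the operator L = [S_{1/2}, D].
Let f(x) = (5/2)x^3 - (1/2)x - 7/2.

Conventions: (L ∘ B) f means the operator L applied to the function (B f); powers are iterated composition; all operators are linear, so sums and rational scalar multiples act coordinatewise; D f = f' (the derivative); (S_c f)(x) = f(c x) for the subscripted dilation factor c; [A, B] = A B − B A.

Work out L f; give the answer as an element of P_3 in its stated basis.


the image equals g(x) = (15/16)x^2 - 1/4

D f = (15/2)x^2 - 1/2
S_{1/2} D f = (15/8)x^2 - 1/2
S_{1/2} f = (5/16)x^3 - (1/4)x - 7/2
D S_{1/2} f = (15/16)x^2 - 1/4
[S_{1/2}, D] f = (15/16)x^2 - 1/4


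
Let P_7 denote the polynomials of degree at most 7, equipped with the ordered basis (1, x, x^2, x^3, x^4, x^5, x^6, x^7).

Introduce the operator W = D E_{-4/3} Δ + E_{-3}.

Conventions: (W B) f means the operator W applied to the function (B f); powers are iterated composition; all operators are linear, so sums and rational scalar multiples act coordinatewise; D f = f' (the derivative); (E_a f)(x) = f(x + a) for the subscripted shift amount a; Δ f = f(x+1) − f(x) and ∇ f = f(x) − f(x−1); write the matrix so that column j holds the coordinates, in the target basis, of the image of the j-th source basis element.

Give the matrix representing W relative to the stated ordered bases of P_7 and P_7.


the matrix is [[1, -3, 11, -32, 271/3, -6986/27, 20365/27, -180332/81]; [0, 1, -6, 33, -128, 1355/3, -13972/9, 142555/27]; [0, 0, 1, -9, 66, -320, 1355, -48902/9]; [0, 0, 0, 1, -12, 110, -640, 9485/3]; [0, 0, 0, 0, 1, -15, 165, -1120]; [0, 0, 0, 0, 0, 1, -18, 231]; [0, 0, 0, 0, 0, 0, 1, -21]; [0, 0, 0, 0, 0, 0, 0, 1]] (rows listed top to bottom)

image of 1: 1
image of x: x - 3
image of x^2: x^2 - 6x + 11
image of x^3: x^3 - 9x^2 + 33x - 32
image of x^4: x^4 - 12x^3 + 66x^2 - 128x + 271/3
image of x^5: x^5 - 15x^4 + 110x^3 - 320x^2 + (1355/3)x - 6986/27
image of x^6: x^6 - 18x^5 + 165x^4 - 640x^3 + 1355x^2 - (13972/9)x + 20365/27
image of x^7: x^7 - 21x^6 + 231x^5 - 1120x^4 + (9485/3)x^3 - (48902/9)x^2 + (142555/27)x - 180332/81
each image's coordinates form column j of the matrix


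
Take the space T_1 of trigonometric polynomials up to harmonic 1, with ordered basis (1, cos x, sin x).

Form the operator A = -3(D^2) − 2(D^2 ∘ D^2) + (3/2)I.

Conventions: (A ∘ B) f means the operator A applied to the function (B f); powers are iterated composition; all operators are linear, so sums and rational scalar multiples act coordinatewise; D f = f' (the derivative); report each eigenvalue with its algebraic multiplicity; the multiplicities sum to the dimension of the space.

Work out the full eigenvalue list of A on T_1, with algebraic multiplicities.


image of 1: 3/2
image of cos x: (5/2)cos x
image of sin x: (5/2)sin x
the matrix is diagonal; its diagonal is (3/2, 5/2, 5/2)
for a triangular matrix the eigenvalues are the diagonal entries, with algebraic multiplicity their repetition count

λ = 3/2 (multiplicity 1), λ = 5/2 (multiplicity 2)


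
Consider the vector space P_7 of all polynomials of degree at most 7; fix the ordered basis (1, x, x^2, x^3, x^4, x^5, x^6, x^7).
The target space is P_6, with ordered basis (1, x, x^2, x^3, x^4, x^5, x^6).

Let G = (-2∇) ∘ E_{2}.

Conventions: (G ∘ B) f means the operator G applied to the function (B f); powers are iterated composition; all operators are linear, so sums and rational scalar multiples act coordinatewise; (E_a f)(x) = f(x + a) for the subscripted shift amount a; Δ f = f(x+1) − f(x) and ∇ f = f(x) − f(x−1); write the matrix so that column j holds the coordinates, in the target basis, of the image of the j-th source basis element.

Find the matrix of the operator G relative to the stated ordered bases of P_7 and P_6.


image of 1: 0
image of x: -2
image of x^2: -4x - 6
image of x^3: -6x^2 - 18x - 14
image of x^4: -8x^3 - 36x^2 - 56x - 30
image of x^5: -10x^4 - 60x^3 - 140x^2 - 150x - 62
image of x^6: -12x^5 - 90x^4 - 280x^3 - 450x^2 - 372x - 126
image of x^7: -14x^6 - 126x^5 - 490x^4 - 1050x^3 - 1302x^2 - 882x - 254
each image's coordinates form column j of the matrix

the matrix is [[0, -2, -6, -14, -30, -62, -126, -254]; [0, 0, -4, -18, -56, -150, -372, -882]; [0, 0, 0, -6, -36, -140, -450, -1302]; [0, 0, 0, 0, -8, -60, -280, -1050]; [0, 0, 0, 0, 0, -10, -90, -490]; [0, 0, 0, 0, 0, 0, -12, -126]; [0, 0, 0, 0, 0, 0, 0, -14]] (rows listed top to bottom)


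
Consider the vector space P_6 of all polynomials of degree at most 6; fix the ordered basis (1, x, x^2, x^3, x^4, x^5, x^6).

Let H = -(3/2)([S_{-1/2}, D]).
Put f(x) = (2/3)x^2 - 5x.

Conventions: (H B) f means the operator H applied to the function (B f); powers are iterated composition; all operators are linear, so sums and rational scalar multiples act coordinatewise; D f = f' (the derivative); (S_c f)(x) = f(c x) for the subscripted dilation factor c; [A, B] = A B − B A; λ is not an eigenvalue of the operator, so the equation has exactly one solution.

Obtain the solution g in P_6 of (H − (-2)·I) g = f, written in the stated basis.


write g with unknown coordinates in the stated basis and equate coefficients in (H − (-2)·I) g = f
solving from the highest basis element down gives g = (1/3)x^2 - (23/8)x - 207/64
check: H g = (3/4)x + 207/32
so H g − (-2)·g = (2/3)x^2 - 5x = f ✓

the image equals g(x) = (1/3)x^2 - (23/8)x - 207/64


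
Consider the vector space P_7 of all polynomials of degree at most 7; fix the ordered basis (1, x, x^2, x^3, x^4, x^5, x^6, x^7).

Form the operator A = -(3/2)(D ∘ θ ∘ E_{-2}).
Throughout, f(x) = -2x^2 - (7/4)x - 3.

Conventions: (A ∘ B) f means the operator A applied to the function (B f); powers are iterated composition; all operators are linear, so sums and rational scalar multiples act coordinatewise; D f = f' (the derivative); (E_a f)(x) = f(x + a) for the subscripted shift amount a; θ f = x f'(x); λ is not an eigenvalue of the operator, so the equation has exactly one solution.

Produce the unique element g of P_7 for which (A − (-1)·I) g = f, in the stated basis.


g(x) = -2x^2 - (55/4)x - 93/8

write g with unknown coordinates in the stated basis and equate coefficients in (A − (-1)·I) g = f
solving from the highest basis element down gives g = -2x^2 - (55/4)x - 93/8
check: A g = 12x + 69/8
so A g − (-1)·g = -2x^2 - (7/4)x - 3 = f ✓


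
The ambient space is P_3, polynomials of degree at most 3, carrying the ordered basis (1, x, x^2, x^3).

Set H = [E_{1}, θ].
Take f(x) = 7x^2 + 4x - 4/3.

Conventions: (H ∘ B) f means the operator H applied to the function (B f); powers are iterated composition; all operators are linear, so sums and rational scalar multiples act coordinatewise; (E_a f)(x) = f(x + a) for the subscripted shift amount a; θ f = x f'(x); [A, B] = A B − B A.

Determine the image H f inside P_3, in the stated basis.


θ f = 14x^2 + 4x
E_{1} θ f = 14x^2 + 32x + 18
E_{1} f = 7x^2 + 18x + 29/3
θ E_{1} f = 14x^2 + 18x
[E_{1}, θ] f = 14x + 18

g(x) = 14x + 18


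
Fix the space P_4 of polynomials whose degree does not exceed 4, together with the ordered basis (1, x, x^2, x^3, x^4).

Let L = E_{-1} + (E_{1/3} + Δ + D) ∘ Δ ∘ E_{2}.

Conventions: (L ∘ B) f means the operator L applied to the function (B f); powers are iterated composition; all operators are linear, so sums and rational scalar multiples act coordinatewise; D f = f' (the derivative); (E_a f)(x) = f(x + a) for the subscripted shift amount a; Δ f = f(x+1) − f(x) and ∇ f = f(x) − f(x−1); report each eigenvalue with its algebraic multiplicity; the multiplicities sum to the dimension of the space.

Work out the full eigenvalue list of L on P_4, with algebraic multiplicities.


image of 1: 1
image of x: x
image of x^2: x^2 + 32/3
image of x^3: x^3 + 32x + 169/3
image of x^4: x^4 + 64x^2 + (676/3)x + 7582/27
the matrix is upper triangular; its diagonal is (1, 1, 1, 1, 1)
for a triangular matrix the eigenvalues are the diagonal entries, with algebraic multiplicity their repetition count

λ = 1 (multiplicity 5)


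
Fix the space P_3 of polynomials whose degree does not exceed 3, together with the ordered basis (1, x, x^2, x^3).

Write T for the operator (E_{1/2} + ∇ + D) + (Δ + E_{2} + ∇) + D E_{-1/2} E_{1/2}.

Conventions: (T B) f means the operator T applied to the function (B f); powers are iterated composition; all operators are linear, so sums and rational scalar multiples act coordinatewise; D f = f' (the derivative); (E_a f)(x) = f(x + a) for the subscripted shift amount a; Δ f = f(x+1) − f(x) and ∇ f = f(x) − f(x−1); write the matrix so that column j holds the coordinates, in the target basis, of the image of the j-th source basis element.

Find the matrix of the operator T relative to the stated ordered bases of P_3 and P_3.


image of 1: 2
image of x: 2x + 15/2
image of x^2: 2x^2 + 15x + 13/4
image of x^3: 2x^3 + (45/2)x^2 + (39/4)x + 89/8
each image's coordinates form column j of the matrix

the matrix is [[2, 15/2, 13/4, 89/8]; [0, 2, 15, 39/4]; [0, 0, 2, 45/2]; [0, 0, 0, 2]] (rows listed top to bottom)


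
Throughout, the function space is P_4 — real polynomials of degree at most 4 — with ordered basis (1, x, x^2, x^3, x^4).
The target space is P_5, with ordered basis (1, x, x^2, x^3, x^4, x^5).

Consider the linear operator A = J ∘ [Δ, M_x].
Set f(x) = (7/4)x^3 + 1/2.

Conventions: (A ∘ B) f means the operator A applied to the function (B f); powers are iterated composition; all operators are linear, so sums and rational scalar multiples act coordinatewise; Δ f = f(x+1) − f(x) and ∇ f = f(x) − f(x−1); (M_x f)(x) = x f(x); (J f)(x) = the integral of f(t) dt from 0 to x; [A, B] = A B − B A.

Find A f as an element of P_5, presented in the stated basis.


g(x) = (7/16)x^4 + (7/4)x^3 + (21/8)x^2 + (9/4)x

M_x f = (7/4)x^4 + (1/2)x
Δ M_x f = 7x^3 + (21/2)x^2 + 7x + 9/4
Δ f = (21/4)x^2 + (21/4)x + 7/4
M_x Δ f = (21/4)x^3 + (21/4)x^2 + (7/4)x
[Δ, M_x] f = (7/4)x^3 + (21/4)x^2 + (21/4)x + 9/4
J [Δ, M_x] f = (7/16)x^4 + (7/4)x^3 + (21/8)x^2 + (9/4)x


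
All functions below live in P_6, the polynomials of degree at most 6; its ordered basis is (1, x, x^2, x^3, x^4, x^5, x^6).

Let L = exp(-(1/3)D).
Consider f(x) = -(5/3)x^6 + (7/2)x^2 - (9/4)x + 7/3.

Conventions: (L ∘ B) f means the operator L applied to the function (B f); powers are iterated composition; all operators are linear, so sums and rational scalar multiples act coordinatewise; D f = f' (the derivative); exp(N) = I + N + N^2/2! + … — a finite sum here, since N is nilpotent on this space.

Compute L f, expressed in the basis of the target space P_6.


order-1 term: (10/3)x^5 - (7/3)x + 3/4
order-2 term: -(25/9)x^4 + 7/18
order-3 term: (100/81)x^3
order-4 term: -(25/81)x^2
order-5 term: (10/243)x
order-6 term: -5/2187
the series for exp(-(1/3)D) f terminates at order 6
exp(-(1/3)D) f = -(5/3)x^6 + (10/3)x^5 - (25/9)x^4 + (100/81)x^3 + (517/162)x^2 - (4415/972)x + 30355/8748

the result is g(x) = -(5/3)x^6 + (10/3)x^5 - (25/9)x^4 + (100/81)x^3 + (517/162)x^2 - (4415/972)x + 30355/8748


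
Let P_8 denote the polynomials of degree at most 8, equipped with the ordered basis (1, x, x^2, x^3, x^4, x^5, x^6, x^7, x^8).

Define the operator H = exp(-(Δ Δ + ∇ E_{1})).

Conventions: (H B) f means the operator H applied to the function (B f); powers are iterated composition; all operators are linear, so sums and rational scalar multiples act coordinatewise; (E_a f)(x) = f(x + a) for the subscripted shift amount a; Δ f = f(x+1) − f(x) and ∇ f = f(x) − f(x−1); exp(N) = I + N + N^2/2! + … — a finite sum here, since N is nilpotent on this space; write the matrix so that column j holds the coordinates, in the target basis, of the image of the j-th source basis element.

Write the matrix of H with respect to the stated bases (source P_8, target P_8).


image of 1: 1
image of x: x - 1
image of x^2: x^2 - 2x - 2
image of x^3: x^3 - 3x^2 - 6x + 1
image of x^4: x^4 - 4x^3 - 12x^2 + 4x + 23
image of x^5: x^5 - 5x^4 - 20x^3 + 10x^2 + 115x + 78
image of x^6: x^6 - 6x^5 - 30x^4 + 20x^3 + 345x^2 + 468x - 101
image of x^7: x^7 - 7x^6 - 42x^5 + 35x^4 + 805x^3 + 1638x^2 - 707x - 2837
image of x^8: x^8 - 8x^7 - 56x^6 + 56x^5 + 1610x^4 + 4368x^3 - 2828x^2 - 22696x - 16388
each image's coordinates form column j of the matrix

the matrix is [[1, -1, -2, 1, 23, 78, -101, -2837, -16388]; [0, 1, -2, -6, 4, 115, 468, -707, -22696]; [0, 0, 1, -3, -12, 10, 345, 1638, -2828]; [0, 0, 0, 1, -4, -20, 20, 805, 4368]; [0, 0, 0, 0, 1, -5, -30, 35, 1610]; [0, 0, 0, 0, 0, 1, -6, -42, 56]; [0, 0, 0, 0, 0, 0, 1, -7, -56]; [0, 0, 0, 0, 0, 0, 0, 1, -8]; [0, 0, 0, 0, 0, 0, 0, 0, 1]] (rows listed top to bottom)


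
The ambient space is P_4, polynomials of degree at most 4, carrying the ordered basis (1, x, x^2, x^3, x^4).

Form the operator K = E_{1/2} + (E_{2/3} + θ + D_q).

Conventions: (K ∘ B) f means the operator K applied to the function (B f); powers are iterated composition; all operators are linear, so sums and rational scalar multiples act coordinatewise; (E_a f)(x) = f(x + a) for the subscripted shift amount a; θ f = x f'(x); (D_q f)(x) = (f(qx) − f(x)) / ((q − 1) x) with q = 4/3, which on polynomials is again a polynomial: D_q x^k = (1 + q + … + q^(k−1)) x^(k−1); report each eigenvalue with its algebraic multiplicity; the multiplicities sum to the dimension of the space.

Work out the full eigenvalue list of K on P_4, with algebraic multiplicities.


λ = 2 (multiplicity 1), λ = 3 (multiplicity 1), λ = 4 (multiplicity 1), λ = 5 (multiplicity 1), λ = 6 (multiplicity 1)

image of 1: 2
image of x: 3x + 13/6
image of x^2: 4x^2 + (14/3)x + 25/36
image of x^3: 5x^3 + (137/18)x^2 + (25/12)x + 91/216
image of x^4: 6x^4 + (301/27)x^3 + (25/6)x^2 + (91/54)x + 337/1296
the matrix is upper triangular; its diagonal is (2, 3, 4, 5, 6)
for a triangular matrix the eigenvalues are the diagonal entries, with algebraic multiplicity their repetition count


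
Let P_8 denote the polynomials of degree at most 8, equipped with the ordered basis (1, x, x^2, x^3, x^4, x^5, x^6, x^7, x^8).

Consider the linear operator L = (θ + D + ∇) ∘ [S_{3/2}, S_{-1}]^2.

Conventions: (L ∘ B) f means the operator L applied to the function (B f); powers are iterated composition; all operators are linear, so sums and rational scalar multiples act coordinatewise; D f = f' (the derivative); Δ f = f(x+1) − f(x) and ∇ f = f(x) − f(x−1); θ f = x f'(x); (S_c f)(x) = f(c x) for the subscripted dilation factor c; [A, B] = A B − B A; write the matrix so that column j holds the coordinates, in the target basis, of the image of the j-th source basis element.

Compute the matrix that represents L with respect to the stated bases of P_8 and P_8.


the matrix is [[0, 0, 0, 0, 0, 0, 0, 0, 0]; [0, 0, 0, 0, 0, 0, 0, 0, 0]; [0, 0, 0, 0, 0, 0, 0, 0, 0]; [0, 0, 0, 0, 0, 0, 0, 0, 0]; [0, 0, 0, 0, 0, 0, 0, 0, 0]; [0, 0, 0, 0, 0, 0, 0, 0, 0]; [0, 0, 0, 0, 0, 0, 0, 0, 0]; [0, 0, 0, 0, 0, 0, 0, 0, 0]; [0, 0, 0, 0, 0, 0, 0, 0, 0]] (rows listed top to bottom)

image of 1: 0
image of x: 0
image of x^2: 0
image of x^3: 0
image of x^4: 0
image of x^5: 0
image of x^6: 0
image of x^7: 0
image of x^8: 0
each image's coordinates form column j of the matrix


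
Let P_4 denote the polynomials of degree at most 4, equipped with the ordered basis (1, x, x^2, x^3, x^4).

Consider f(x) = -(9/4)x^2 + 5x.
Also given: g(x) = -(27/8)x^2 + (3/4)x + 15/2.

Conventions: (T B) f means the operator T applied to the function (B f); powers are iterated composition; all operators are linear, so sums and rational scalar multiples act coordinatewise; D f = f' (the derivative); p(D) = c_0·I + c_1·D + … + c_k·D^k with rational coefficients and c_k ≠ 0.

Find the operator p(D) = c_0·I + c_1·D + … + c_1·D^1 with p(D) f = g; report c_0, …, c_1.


D^0 f = -(9/4)x^2 + 5x
D^1 f = -(9/2)x + 5
matching coefficients of g against c_0 f + c_1 Df + … from the top degree down determines the c_i
solution: c_0 = 3/2, c_1 = 3/2

c_0 = 3/2, c_1 = 3/2


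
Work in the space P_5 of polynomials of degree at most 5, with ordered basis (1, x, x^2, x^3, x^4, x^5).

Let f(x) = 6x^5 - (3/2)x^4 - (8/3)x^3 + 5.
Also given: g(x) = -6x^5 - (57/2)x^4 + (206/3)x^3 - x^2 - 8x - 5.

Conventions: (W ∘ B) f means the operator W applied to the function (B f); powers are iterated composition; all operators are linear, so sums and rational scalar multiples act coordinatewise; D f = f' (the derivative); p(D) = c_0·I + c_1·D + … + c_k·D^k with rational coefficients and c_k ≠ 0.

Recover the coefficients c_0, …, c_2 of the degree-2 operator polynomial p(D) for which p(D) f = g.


D^0 f = 6x^5 - (3/2)x^4 - (8/3)x^3 + 5
D^1 f = 30x^4 - 6x^3 - 8x^2
D^2 f = 120x^3 - 18x^2 - 16x
matching coefficients of g against c_0 f + c_1 Df + … from the top degree down determines the c_i
solution: c_0 = -1, c_1 = -1, c_2 = 1/2

p(D) = -I − D + (1/2)·D^2, i.e. c_0 = -1, c_1 = -1, c_2 = 1/2


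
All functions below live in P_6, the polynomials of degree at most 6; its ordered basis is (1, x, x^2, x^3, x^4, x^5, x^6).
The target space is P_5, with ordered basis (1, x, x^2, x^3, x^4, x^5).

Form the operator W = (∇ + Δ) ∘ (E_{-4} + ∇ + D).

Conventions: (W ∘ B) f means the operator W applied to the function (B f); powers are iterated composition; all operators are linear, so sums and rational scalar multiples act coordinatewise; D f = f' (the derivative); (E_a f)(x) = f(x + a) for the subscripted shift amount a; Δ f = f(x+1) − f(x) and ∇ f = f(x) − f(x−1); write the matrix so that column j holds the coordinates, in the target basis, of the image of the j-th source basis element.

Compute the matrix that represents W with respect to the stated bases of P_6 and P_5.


the matrix is [[0, 2, -8, 92, -520, 2852, -14820]; [0, 0, 4, -24, 368, -2600, 17112]; [0, 0, 0, 6, -48, 920, -7800]; [0, 0, 0, 0, 8, -80, 1840]; [0, 0, 0, 0, 0, 10, -120]; [0, 0, 0, 0, 0, 0, 12]] (rows listed top to bottom)

image of 1: 0
image of x: 2
image of x^2: 4x - 8
image of x^3: 6x^2 - 24x + 92
image of x^4: 8x^3 - 48x^2 + 368x - 520
image of x^5: 10x^4 - 80x^3 + 920x^2 - 2600x + 2852
image of x^6: 12x^5 - 120x^4 + 1840x^3 - 7800x^2 + 17112x - 14820
each image's coordinates form column j of the matrix


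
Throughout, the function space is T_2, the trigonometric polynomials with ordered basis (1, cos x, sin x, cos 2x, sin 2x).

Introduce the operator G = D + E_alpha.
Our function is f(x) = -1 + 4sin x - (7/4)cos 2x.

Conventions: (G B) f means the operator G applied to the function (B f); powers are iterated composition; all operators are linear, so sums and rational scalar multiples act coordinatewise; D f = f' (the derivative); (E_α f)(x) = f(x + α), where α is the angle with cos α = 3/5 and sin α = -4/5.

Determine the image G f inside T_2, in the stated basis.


D f = 4cos x + (7/2)sin 2x
E_alpha f = -1 - (16/5)cos x + (12/5)sin x + (49/100)cos 2x - (42/25)sin 2x
(D + E_alpha) f = -1 + (4/5)cos x + (12/5)sin x + (49/100)cos 2x + (91/50)sin 2x

the image equals g(x) = -1 + (4/5)cos x + (12/5)sin x + (49/100)cos 2x + (91/50)sin 2x


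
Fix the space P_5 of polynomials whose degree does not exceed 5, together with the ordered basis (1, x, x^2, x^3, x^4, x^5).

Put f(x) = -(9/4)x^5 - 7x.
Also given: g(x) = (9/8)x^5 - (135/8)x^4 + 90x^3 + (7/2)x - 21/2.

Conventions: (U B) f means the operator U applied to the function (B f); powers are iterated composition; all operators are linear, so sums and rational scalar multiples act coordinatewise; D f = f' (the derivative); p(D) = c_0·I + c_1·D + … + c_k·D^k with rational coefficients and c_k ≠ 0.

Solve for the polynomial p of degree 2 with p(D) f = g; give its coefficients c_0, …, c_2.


D^0 f = -(9/4)x^5 - 7x
D^1 f = -(45/4)x^4 - 7
D^2 f = -45x^3
matching coefficients of g against c_0 f + c_1 Df + … from the top degree down determines the c_i
solution: c_0 = -1/2, c_1 = 3/2, c_2 = -2

c_0 = -1/2, c_1 = 3/2, c_2 = -2


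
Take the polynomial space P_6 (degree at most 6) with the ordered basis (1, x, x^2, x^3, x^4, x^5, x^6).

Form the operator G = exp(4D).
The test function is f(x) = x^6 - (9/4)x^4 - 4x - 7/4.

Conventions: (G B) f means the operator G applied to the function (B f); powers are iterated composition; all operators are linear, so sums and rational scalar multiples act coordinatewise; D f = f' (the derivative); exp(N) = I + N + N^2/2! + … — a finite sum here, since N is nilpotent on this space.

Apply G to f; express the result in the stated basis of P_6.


g(x) = x^6 + 24x^5 + (951/4)x^4 + 1244x^3 + 3624x^2 + 5564x + 14009/4

order-1 term: 24x^5 - 36x^3 - 16
order-2 term: 240x^4 - 216x^2
order-3 term: 1280x^3 - 576x
order-4 term: 3840x^2 - 576
order-5 term: 6144x
order-6 term: 4096
the series for exp(4D) f terminates at order 6
exp(4D) f = x^6 + 24x^5 + (951/4)x^4 + 1244x^3 + 3624x^2 + 5564x + 14009/4


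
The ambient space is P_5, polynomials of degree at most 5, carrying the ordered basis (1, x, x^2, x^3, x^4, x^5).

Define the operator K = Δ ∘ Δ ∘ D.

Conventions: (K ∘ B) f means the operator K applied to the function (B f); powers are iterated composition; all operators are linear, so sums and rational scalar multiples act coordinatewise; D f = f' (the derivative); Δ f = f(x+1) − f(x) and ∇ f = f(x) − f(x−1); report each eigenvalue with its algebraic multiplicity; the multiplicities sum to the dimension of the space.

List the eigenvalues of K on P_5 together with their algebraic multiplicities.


image of 1: 0
image of x: 0
image of x^2: 0
image of x^3: 6
image of x^4: 24x + 24
image of x^5: 60x^2 + 120x + 70
the matrix is upper triangular; its diagonal is (0, 0, 0, 0, 0, 0)
for a triangular matrix the eigenvalues are the diagonal entries, with algebraic multiplicity their repetition count

λ = 0 (multiplicity 6)


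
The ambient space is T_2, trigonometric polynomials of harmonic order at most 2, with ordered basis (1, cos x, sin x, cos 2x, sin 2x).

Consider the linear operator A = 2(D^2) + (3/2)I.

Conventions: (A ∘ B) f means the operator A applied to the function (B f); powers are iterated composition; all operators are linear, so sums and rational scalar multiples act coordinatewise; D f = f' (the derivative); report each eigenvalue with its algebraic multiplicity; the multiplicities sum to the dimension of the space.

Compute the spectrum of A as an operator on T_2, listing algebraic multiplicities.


image of 1: 3/2
image of cos x: -(1/2)cos x
image of sin x: -(1/2)sin x
image of cos 2x: -(13/2)cos 2x
image of sin 2x: -(13/2)sin 2x
the matrix is diagonal; its diagonal is (3/2, -1/2, -1/2, -13/2, -13/2)
for a triangular matrix the eigenvalues are the diagonal entries, with algebraic multiplicity their repetition count

λ = -13/2 (multiplicity 2), λ = -1/2 (multiplicity 2), λ = 3/2 (multiplicity 1)


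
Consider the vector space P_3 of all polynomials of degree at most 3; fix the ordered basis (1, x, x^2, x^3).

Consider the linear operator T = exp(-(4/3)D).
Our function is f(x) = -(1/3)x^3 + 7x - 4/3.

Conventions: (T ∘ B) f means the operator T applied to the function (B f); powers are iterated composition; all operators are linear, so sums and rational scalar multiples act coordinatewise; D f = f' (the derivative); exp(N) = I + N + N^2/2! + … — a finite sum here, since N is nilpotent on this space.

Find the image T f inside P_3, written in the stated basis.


g(x) = -(1/3)x^3 + (4/3)x^2 + (47/9)x - 800/81

order-1 term: (4/3)x^2 - 28/3
order-2 term: -(16/9)x
order-3 term: 64/81
the series for exp(-(4/3)D) f terminates at order 3
exp(-(4/3)D) f = -(1/3)x^3 + (4/3)x^2 + (47/9)x - 800/81
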